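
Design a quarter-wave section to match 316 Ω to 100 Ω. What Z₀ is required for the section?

Z_qwt ≈ 178 Ω

Z_qwt = √(Z_0·R_L) = √(100 × 316) = √31600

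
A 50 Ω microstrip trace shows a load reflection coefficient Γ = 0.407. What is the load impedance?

Z_L ≈ 119 Ω

Z_L = Z_0·(1 + Γ)/(1 − Γ) = 50·(1.41)/(0.593)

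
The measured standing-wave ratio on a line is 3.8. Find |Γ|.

|Γ| = (S − 1)/(S + 1) = (3.8 − 1)/(3.8 + 1) = 2.8/4.8

|Γ| ≈ 0.583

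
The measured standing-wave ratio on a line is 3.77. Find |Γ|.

|Γ| ≈ 0.581

|Γ| = (S − 1)/(S + 1) = (3.77 − 1)/(3.77 + 1) = 2.77/4.77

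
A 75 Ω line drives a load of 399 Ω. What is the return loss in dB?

Γ = (399 − 75)/(399 + 75) = 0.684
RL = −20·log₁₀|Γ| = −20·log₁₀(0.684)

RL ≈ 3.3 dB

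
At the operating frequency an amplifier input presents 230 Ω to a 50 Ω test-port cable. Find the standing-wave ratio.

VSWR ≈ 4.6

Γ = (230 − 50)/(230 + 50) = 0.643
VSWR = (1 + 0.643)/(1 − 0.643)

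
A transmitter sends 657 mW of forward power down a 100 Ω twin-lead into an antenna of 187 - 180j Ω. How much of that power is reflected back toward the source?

|Γ| = |(87 − j180)/(287 − j180)| = 0.59
|Γ|² = 0.348
P_refl = |Γ|²·P_inc = 229 mW, P_del = (1 − |Γ|²)·P_inc = 428 mW

P_reflected ≈ 229 mW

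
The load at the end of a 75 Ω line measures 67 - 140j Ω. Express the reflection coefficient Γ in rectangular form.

Γ = (Z_L − Z_0)/(Z_L + Z_0) = (-8 − j140)/(142 − j140)

Γ ≈ 0.464 − j0.528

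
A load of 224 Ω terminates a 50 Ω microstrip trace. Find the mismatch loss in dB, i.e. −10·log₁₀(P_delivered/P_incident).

Γ = (224 − 50)/(224 + 50) = 0.635
|Γ|² = 0.403, so P_del/P_inc = 1 − |Γ|² = 0.597
ML = −10·log₁₀(1 − |Γ|²)

mismatch loss ≈ 2.24 dB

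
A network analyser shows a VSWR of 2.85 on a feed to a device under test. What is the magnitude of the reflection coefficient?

|Γ| = (S − 1)/(S + 1) = (2.85 − 1)/(2.85 + 1) = 1.85/3.85

|Γ| ≈ 0.481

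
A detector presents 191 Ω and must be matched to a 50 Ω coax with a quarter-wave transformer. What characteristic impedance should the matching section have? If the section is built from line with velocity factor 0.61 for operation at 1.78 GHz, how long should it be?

Z_qwt ≈ 97.7 Ω; length ≈ 2.57 cm

Z_qwt = √(Z_0·R_L) = √(50 × 191) = √9550
λ = 0.61·c/f = 0.103 m, so l = λ/4 = 0.0257 m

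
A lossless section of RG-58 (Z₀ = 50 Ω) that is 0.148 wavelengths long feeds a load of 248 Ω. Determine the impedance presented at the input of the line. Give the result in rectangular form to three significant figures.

Z_in ≈ 15.3 − j35 Ω

βl = 2π × 0.148 = 53.3°
tan(βl) = tan(53.3°) = 1.34
Z_in = Z_0·(Z_L + jZ_0·tanβl)/(Z_0 + jZ_L·tanβl)
     = 50·(248 + j67)/(50 + j332)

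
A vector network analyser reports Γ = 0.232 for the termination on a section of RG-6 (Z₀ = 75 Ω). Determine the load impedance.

Z_L ≈ 120 Ω

Z_L = Z_0·(1 + Γ)/(1 − Γ) = 75·(1.23)/(0.768)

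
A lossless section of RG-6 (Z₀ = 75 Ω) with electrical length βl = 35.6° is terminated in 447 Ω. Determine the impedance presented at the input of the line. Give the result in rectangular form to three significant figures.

Z_in ≈ 35.2 − j96.5 Ω

tan(βl) = tan(35.6°) = 0.716
Z_in = Z_0·(Z_L + jZ_0·tanβl)/(Z_0 + jZ_L·tanβl)
     = 75·(447 + j53.7)/(75 + j320)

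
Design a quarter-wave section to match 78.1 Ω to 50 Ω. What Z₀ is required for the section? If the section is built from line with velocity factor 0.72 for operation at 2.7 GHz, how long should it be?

Z_qwt ≈ 62.5 Ω; length ≈ 2 cm

Z_qwt = √(Z_0·R_L) = √(50 × 78.1) = √3905
λ = 0.72·c/f = 0.08 m, so l = λ/4 = 0.02 m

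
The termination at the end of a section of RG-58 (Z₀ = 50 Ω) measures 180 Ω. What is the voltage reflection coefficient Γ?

Γ = (Z_L − Z_0)/(Z_L + Z_0) = (180 − 50)/(180 + 50) = 130/230

Γ = 0.565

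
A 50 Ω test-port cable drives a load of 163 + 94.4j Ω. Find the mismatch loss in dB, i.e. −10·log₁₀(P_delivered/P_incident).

Γ = (113 + j94.4)/(213 + j94.4), |Γ| = 0.632
|Γ|² = 0.399, so P_del/P_inc = 1 − |Γ|² = 0.601
ML = −10·log₁₀(1 − |Γ|²)

mismatch loss ≈ 2.21 dB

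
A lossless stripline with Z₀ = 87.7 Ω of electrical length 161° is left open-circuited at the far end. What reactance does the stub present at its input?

tan(βl) = -0.344
For an open-circuited stub, Z_in = −jZ_0·cot(βl) = −jZ_0/tan(βl)

X_in ≈ 255 Ω (inductive)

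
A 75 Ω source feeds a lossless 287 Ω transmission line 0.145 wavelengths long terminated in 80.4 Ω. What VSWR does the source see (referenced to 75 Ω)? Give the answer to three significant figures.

VSWR ≈ 9.22

βl = 2π × 0.145 = 52.2°
tan(βl) = 1.29
Z_in = Z_0·(Z_L + jZ_0·tanβl)/(Z_0 + jZ_L·tanβl) = 189 + j302 Ω
Γ_s = (Z_in − Z_s)/(Z_in + Z_s) = (114 + j302)/(264 + j302), |Γ_s| = 0.804
VSWR = (1 + |Γ_s|)/(1 − |Γ_s|)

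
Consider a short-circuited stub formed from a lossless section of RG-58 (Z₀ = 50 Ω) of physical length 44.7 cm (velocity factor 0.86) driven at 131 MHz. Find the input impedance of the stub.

Z_in ≈ +j343 Ω

λ = v/f = 0.86·c / 131 MHz = 1.97 m
βl = 2π·l/λ = 2π × 0.227 = 81.7°
tan(βl) = 6.86
For a short-circuited stub, Z_in = jZ_0·tan(βl)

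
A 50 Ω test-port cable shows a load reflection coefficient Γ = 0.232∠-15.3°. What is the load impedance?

Z_L = Z_0·(1 + Γ)/(1 − Γ) = 50·(1.22 − j0.0612)/(0.776 + j0.0612)

Z_L ≈ 78 − j10.1 Ω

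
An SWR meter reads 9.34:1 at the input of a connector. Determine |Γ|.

|Γ| ≈ 0.807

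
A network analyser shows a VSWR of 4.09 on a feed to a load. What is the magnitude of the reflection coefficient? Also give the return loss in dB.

|Γ| = (S − 1)/(S + 1) = (4.09 − 1)/(4.09 + 1) = 3.09/5.09
RL = −20·log₁₀|Γ| = −20·log₁₀(0.607)

|Γ| ≈ 0.607; return loss ≈ 4.34 dB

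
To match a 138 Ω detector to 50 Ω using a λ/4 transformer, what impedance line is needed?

Z_qwt ≈ 83.1 Ω

Z_qwt = √(Z_0·R_L) = √(50 × 138) = √6900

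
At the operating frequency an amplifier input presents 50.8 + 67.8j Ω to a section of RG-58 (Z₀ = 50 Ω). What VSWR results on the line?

Γ = (Z_L − Z_0)/(Z_L + Z_0) = (0.8 + j67.8)/(100.8 + j67.8)
|Γ| = 67.8/121 = 0.558
VSWR = (1 + |Γ|)/(1 − |Γ|) = 1.56/0.442

VSWR ≈ 3.53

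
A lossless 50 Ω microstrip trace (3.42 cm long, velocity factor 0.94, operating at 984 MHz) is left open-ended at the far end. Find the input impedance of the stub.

Z_in ≈ −j53.7 Ω

λ = v/f = 0.94·c / 984 MHz = 0.287 m
βl = 2π·l/λ = 2π × 0.119 = 43°
tan(βl) = 0.931
For an open-ended stub, Z_in = −jZ_0·cot(βl) = −jZ_0/tan(βl)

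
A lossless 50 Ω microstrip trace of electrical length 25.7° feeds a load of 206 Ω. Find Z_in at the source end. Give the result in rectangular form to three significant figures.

tan(βl) = tan(25.7°) = 0.481
Z_in = Z_0·(Z_L + jZ_0·tanβl)/(Z_0 + jZ_L·tanβl)
     = 50·(206 + j24.1)/(50 + j99.1)

Z_in ≈ 51.4 − j77.9 Ω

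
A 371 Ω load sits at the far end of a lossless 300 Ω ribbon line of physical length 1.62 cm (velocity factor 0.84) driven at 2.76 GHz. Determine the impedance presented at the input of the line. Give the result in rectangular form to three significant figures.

λ = v/f = 0.84·c / 2.76 GHz = 0.0913 m
βl = 2π·l/λ = 2π × 0.177 = 63.9°
tan(βl) = tan(63.9°) = 2.04
Z_in = Z_0·(Z_L + jZ_0·tanβl)/(Z_0 + jZ_L·tanβl)
     = 300·(371 + j612)/(300 + j756)

Z_in ≈ 260 − j44 Ω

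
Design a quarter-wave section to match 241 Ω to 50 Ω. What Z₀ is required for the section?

Z_qwt = √(Z_0·R_L) = √(50 × 241) = √12050

Z_qwt ≈ 110 Ω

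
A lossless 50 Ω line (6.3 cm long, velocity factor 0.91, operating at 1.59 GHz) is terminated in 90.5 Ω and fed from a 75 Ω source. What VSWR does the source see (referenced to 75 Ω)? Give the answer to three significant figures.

VSWR ≈ 2.15

λ = v/f = 0.91·c / 1.59 GHz = 0.172 m
βl = 2π·l/λ = 2π × 0.367 = 132°
tan(βl) = -1.11
Z_in = Z_0·(Z_L + jZ_0·tanβl)/(Z_0 + jZ_L·tanβl) = 40.2 + j25.1 Ω
Γ_s = (Z_in − Z_s)/(Z_in + Z_s) = (-34.8 + j25.1)/(115 + j25.1), |Γ_s| = 0.364
VSWR = (1 + |Γ_s|)/(1 − |Γ_s|)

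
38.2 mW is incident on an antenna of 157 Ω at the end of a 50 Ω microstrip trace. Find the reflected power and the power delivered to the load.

Γ = (157 − 50)/(157 + 50) = 0.517
|Γ|² = 0.267
P_refl = |Γ|²·P_inc = 10.2 mW, P_del = (1 − |Γ|²)·P_inc = 28 mW

P_reflected ≈ 10.2 mW; P_delivered ≈ 28 mW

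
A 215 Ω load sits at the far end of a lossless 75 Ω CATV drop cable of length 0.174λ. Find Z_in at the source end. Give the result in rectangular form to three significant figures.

Z_in ≈ 32.1 − j33 Ω

βl = 2π × 0.174 = 62.6°
tan(βl) = tan(62.6°) = 1.93
Z_in = Z_0·(Z_L + jZ_0·tanβl)/(Z_0 + jZ_L·tanβl)
     = 75·(215 + j145)/(75 + j415)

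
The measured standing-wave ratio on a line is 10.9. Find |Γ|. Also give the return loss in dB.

|Γ| = (S − 1)/(S + 1) = (10.9 − 1)/(10.9 + 1) = 9.9/11.9
RL = −20·log₁₀|Γ| = −20·log₁₀(0.832)

|Γ| ≈ 0.832; return loss ≈ 1.6 dB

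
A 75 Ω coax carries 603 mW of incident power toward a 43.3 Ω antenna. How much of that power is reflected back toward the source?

P_reflected ≈ 43.3 mW

Γ = (43.3 − 75)/(43.3 + 75) = -0.268
|Γ|² = 0.0718
P_refl = |Γ|²·P_inc = 43.3 mW, P_del = (1 − |Γ|²)·P_inc = 560 mW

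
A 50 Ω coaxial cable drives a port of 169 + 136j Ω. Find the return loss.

Γ = (119 + j136)/(219 + j136), |Γ| = 0.701
RL = −20·log₁₀|Γ| = −20·log₁₀(0.701)

RL ≈ 3.09 dB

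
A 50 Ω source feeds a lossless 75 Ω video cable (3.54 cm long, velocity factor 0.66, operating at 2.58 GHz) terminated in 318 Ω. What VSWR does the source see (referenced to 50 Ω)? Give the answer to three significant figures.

λ = v/f = 0.66·c / 2.58 GHz = 0.0767 m
βl = 2π·l/λ = 2π × 0.461 = 166°
tan(βl) = -0.248
Z_in = Z_0·(Z_L + jZ_0·tanβl)/(Z_0 + jZ_L·tanβl) = 160 + j150 Ω
Γ_s = (Z_in − Z_s)/(Z_in + Z_s) = (110 + j150)/(210 + j150), |Γ_s| = 0.721
VSWR = (1 + |Γ_s|)/(1 − |Γ_s|)

VSWR ≈ 6.16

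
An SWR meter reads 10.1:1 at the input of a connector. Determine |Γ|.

|Γ| ≈ 0.82

|Γ| = (S − 1)/(S + 1) = (10.1 − 1)/(10.1 + 1) = 9.1/11.1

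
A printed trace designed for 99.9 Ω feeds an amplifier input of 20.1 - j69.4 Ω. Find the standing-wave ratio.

VSWR ≈ 7.44

Γ = (Z_L − Z_0)/(Z_L + Z_0) = (-79.8 − j69.4)/(120 − j69.4)
|Γ| = 106/139 = 0.763
VSWR = (1 + |Γ|)/(1 − |Γ|) = 1.76/0.237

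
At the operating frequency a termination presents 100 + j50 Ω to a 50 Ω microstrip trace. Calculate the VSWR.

VSWR ≈ 2.62

Γ = (Z_L − Z_0)/(Z_L + Z_0) = (50 + j50)/(150 + j50)
|Γ| = 70.7/158 = 0.447
VSWR = (1 + |Γ|)/(1 − |Γ|) = 1.45/0.553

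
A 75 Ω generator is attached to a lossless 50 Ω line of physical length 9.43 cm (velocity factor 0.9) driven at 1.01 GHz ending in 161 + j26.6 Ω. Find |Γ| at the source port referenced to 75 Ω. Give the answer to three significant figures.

|Γ| ≈ 0.612

λ = v/f = 0.9·c / 1.01 GHz = 0.267 m
βl = 2π·l/λ = 2π × 0.353 = 127°
tan(βl) = -1.33
Z_in = Z_0·(Z_L + jZ_0·tanβl)/(Z_0 + jZ_L·tanβl) = 21 + j29.3 Ω
Γ_s = (Z_in − Z_s)/(Z_in + Z_s) = (-54 + j29.3)/(96 + j29.3), |Γ_s| = 0.612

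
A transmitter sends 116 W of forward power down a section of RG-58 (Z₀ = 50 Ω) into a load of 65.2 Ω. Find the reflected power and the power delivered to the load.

P_reflected ≈ 2.02 W; P_delivered ≈ 114 W

Γ = (65.2 − 50)/(65.2 + 50) = 0.132
|Γ|² = 0.0174
P_refl = |Γ|²·P_inc = 2.02 W, P_del = (1 − |Γ|²)·P_inc = 114 W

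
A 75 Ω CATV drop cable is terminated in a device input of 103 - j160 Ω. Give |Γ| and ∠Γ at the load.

Γ = (Z_L − Z_0)/(Z_L + Z_0) = (28 − j160)/(178 − j160)
|Γ| = 162/239 = 0.679

Γ ≈ 0.679 ∠ -38.1°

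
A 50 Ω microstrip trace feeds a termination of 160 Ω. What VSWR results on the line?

For a purely resistive load, VSWR = R_L/Z_0 or Z_0/R_L (whichever > 1) = 160/50

VSWR ≈ 3.2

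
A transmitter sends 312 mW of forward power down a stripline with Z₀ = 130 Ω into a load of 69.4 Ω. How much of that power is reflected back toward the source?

Γ = (69.4 − 130)/(69.4 + 130) = -0.304
|Γ|² = 0.0924
P_refl = |Γ|²·P_inc = 28.8 mW, P_del = (1 − |Γ|²)·P_inc = 283 mW

P_reflected ≈ 28.8 mW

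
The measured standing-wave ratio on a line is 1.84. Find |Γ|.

|Γ| ≈ 0.296

|Γ| = (S − 1)/(S + 1) = (1.84 − 1)/(1.84 + 1) = 0.84/2.84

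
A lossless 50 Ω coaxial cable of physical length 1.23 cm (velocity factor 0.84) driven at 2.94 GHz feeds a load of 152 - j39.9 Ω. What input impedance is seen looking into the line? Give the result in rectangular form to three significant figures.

λ = v/f = 0.84·c / 2.94 GHz = 0.0857 m
βl = 2π·l/λ = 2π × 0.143 = 51.7°
tan(βl) = tan(51.7°) = 1.26
Z_in = Z_0·(Z_L + jZ_0·tanβl)/(Z_0 + jZ_L·tanβl)
     = 50·(152 + j23.3)/(100 + j192)

Z_in ≈ 21 − j28.6 Ω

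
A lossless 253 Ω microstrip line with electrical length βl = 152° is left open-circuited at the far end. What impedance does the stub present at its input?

Z_in ≈ +j476 Ω

tan(βl) = -0.532
For an open-circuited stub, Z_in = −jZ_0·cot(βl) = −jZ_0/tan(βl)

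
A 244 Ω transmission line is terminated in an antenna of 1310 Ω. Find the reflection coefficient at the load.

Γ = 0.686

Γ = (Z_L − Z_0)/(Z_L + Z_0) = (1310 − 244)/(1310 + 244) = 1066/1554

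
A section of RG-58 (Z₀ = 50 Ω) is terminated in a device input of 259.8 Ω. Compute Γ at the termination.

Γ = 0.677

Γ = (Z_L − Z_0)/(Z_L + Z_0) = (259.8 − 50)/(259.8 + 50) = 209.8/309.8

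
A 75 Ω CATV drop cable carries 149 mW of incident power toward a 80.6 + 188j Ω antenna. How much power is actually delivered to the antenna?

|Γ| = |(5.6 + j188)/(155.6 + j188)| = 0.771
|Γ|² = 0.594
P_refl = |Γ|²·P_inc = 88.5 mW, P_del = (1 − |Γ|²)·P_inc = 60.5 mW

P_delivered ≈ 60.5 mW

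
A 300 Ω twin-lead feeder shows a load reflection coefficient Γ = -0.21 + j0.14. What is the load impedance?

Z_L ≈ 189 + j56.6 Ω

Z_L = Z_0·(1 + Γ)/(1 − Γ) = 300·(0.79 + j0.14)/(1.21 − j0.14)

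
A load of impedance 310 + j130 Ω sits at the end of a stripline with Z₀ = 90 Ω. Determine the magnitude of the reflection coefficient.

|Γ| ≈ 0.608

Γ = (Z_L − Z_0)/(Z_L + Z_0) = (220 + j130)/(400 + j130)
|Γ| = 256/421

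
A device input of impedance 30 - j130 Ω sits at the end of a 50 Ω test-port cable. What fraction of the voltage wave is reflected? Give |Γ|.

|Γ| ≈ 0.862

Γ = (Z_L − Z_0)/(Z_L + Z_0) = (-20 − j130)/(80 − j130)
|Γ| = 132/153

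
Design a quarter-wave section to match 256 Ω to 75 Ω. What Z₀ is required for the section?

Z_qwt = √(Z_0·R_L) = √(75 × 256) = √19200

Z_qwt ≈ 139 Ω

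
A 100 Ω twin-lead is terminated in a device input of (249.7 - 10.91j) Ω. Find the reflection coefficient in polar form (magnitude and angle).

Γ = (Z_L − Z_0)/(Z_L + Z_0) = (149.7 − j10.91)/(349.7 − j10.91)
|Γ| = 150/350 = 0.429

Γ ≈ 0.429 ∠ -2.38°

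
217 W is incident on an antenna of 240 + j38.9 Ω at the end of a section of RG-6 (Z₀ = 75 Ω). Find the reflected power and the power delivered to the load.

|Γ| = |(165 + j38.9)/(315 + j38.9)| = 0.534
|Γ|² = 0.285
P_refl = |Γ|²·P_inc = 61.9 W, P_del = (1 − |Γ|²)·P_inc = 155 W

P_reflected ≈ 61.9 W; P_delivered ≈ 155 W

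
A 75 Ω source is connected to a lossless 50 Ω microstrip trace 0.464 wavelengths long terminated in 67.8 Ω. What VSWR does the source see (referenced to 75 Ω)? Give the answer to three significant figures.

VSWR ≈ 1.21

βl = 2π × 0.464 = 167°
tan(βl) = -0.23
Z_in = Z_0·(Z_L + jZ_0·tanβl)/(Z_0 + jZ_L·tanβl) = 65.1 + j8.79 Ω
Γ_s = (Z_in − Z_s)/(Z_in + Z_s) = (-9.94 + j8.79)/(140 + j8.79), |Γ_s| = 0.0946
VSWR = (1 + |Γ_s|)/(1 − |Γ_s|)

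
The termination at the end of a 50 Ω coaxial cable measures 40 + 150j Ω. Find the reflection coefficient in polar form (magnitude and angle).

Γ ≈ 0.859 ∠ 34.8°

Γ = (Z_L − Z_0)/(Z_L + Z_0) = (-10 + j150)/(90 + j150)
|Γ| = 150/175 = 0.859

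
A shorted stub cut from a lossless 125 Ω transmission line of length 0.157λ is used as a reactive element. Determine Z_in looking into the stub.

βl = 2π × 0.157 = 56.5°
tan(βl) = 1.51
For a shorted stub, Z_in = jZ_0·tan(βl)

Z_in ≈ +j189 Ω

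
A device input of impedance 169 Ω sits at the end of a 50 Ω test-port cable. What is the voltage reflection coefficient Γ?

Γ = 0.543

Γ = (Z_L − Z_0)/(Z_L + Z_0) = (169 − 50)/(169 + 50) = 119/219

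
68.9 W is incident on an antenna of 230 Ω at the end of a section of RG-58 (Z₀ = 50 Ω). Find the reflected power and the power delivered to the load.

P_reflected ≈ 28.5 W; P_delivered ≈ 40.4 W

Γ = (230 − 50)/(230 + 50) = 0.643
|Γ|² = 0.413
P_refl = |Γ|²·P_inc = 28.5 W, P_del = (1 − |Γ|²)·P_inc = 40.4 W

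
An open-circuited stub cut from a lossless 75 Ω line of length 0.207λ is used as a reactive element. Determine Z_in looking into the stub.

Z_in ≈ −j20.8 Ω

βl = 2π × 0.207 = 74.5°
tan(βl) = 3.61
For an open-circuited stub, Z_in = −jZ_0·cot(βl) = −jZ_0/tan(βl)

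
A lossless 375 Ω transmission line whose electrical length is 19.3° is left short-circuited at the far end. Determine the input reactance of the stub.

X_in ≈ 131 Ω (inductive)

tan(βl) = 0.35
For a short-circuited stub, Z_in = jZ_0·tan(βl)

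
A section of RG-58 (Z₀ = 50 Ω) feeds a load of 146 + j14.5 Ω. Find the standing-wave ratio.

VSWR ≈ 2.95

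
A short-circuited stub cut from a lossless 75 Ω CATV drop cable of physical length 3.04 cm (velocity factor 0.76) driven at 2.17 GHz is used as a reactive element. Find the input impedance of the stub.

λ = v/f = 0.76·c / 2.17 GHz = 0.105 m
βl = 2π·l/λ = 2π × 0.289 = 104°
tan(βl) = -3.96
For a short-circuited stub, Z_in = jZ_0·tan(βl)

Z_in ≈ −j297 Ω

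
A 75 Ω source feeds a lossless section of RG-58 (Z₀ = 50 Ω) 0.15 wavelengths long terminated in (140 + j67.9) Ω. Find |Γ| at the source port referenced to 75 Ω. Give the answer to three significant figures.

βl = 2π × 0.15 = 54°
tan(βl) = 1.38
Z_in = Z_0·(Z_L + jZ_0·tanβl)/(Z_0 + jZ_L·tanβl) = 26 − j42.2 Ω
Γ_s = (Z_in − Z_s)/(Z_in + Z_s) = (-49 − j42.2)/(101 − j42.2), |Γ_s| = 0.591

|Γ| ≈ 0.591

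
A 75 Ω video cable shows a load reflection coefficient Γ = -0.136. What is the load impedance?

Z_L ≈ 57 Ω

Z_L = Z_0·(1 + Γ)/(1 − Γ) = 75·(0.864)/(1.14)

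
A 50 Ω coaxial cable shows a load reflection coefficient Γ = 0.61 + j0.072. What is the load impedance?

Z_L ≈ 198 + j45.8 Ω

Z_L = Z_0·(1 + Γ)/(1 − Γ) = 50·(1.61 + j0.072)/(0.39 − j0.072)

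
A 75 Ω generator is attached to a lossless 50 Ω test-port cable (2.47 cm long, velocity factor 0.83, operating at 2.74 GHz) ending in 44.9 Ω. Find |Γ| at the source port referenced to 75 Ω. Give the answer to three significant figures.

λ = v/f = 0.83·c / 2.74 GHz = 0.0909 m
βl = 2π·l/λ = 2π × 0.272 = 97.8°
tan(βl) = -7.26
Z_in = Z_0·(Z_L + jZ_0·tanβl)/(Z_0 + jZ_L·tanβl) = 55.4 − j1.62 Ω
Γ_s = (Z_in − Z_s)/(Z_in + Z_s) = (-19.6 − j1.62)/(130 − j1.62), |Γ_s| = 0.151

|Γ| ≈ 0.151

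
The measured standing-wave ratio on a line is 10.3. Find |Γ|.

|Γ| = (S − 1)/(S + 1) = (10.3 − 1)/(10.3 + 1) = 9.3/11.3

|Γ| ≈ 0.823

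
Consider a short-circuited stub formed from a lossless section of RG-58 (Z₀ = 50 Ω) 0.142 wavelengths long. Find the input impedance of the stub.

βl = 2π × 0.142 = 51.1°
tan(βl) = 1.24
For a short-circuited stub, Z_in = jZ_0·tan(βl)

Z_in ≈ +j62 Ω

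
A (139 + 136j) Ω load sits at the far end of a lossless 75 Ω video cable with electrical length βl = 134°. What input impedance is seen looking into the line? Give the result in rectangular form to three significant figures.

Z_in ≈ 24.1 + j36.3 Ω

tan(βl) = tan(134°) = -1.04
Z_in = Z_0·(Z_L + jZ_0·tanβl)/(Z_0 + jZ_L·tanβl)
     = 75·(139 + j58.3)/(216 − j144)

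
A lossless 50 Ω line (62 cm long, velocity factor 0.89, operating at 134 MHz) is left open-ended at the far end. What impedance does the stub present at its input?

λ = v/f = 0.89·c / 134 MHz = 1.99 m
βl = 2π·l/λ = 2π × 0.311 = 112°
tan(βl) = -2.47
For an open-ended stub, Z_in = −jZ_0·cot(βl) = −jZ_0/tan(βl)

Z_in ≈ +j20.2 Ω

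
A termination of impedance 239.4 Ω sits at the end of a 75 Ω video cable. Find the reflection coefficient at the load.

Γ = (Z_L − Z_0)/(Z_L + Z_0) = (239.4 − 75)/(239.4 + 75) = 164.4/314.4

Γ = 0.523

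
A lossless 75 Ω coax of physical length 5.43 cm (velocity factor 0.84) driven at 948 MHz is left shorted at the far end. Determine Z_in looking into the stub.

Z_in ≈ +j254 Ω

λ = v/f = 0.84·c / 948 MHz = 0.266 m
βl = 2π·l/λ = 2π × 0.204 = 73.5°
tan(βl) = 3.38
For a shorted stub, Z_in = jZ_0·tan(βl)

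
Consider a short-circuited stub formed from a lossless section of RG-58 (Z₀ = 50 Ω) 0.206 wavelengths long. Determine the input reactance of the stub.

βl = 2π × 0.206 = 74.2°
tan(βl) = 3.52
For a short-circuited stub, Z_in = jZ_0·tan(βl)

X_in ≈ 176 Ω (inductive)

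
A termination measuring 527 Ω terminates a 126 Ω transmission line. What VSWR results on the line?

VSWR ≈ 4.18

Γ = (527 − 126)/(527 + 126) = 0.614
VSWR = (1 + 0.614)/(1 − 0.614)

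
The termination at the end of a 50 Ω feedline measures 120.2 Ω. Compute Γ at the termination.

Γ = 0.412

Γ = (Z_L − Z_0)/(Z_L + Z_0) = (120.2 − 50)/(120.2 + 50) = 70.2/170.2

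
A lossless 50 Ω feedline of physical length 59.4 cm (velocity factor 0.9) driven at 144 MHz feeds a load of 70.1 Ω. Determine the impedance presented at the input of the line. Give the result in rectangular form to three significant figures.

Z_in ≈ 38.8 + j9.95 Ω

λ = v/f = 0.9·c / 144 MHz = 1.88 m
βl = 2π·l/λ = 2π × 0.317 = 114°
tan(βl) = tan(114°) = -2.24
Z_in = Z_0·(Z_L + jZ_0·tanβl)/(Z_0 + jZ_L·tanβl)
     = 50·(70.1 − j112)/(50 − j157)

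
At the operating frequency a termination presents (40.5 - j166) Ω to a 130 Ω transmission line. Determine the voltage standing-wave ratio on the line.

Γ = (Z_L − Z_0)/(Z_L + Z_0) = (-89.5 − j166)/(170.5 − j166)
|Γ| = 189/238 = 0.793
VSWR = (1 + |Γ|)/(1 − |Γ|) = 1.79/0.207

VSWR ≈ 8.64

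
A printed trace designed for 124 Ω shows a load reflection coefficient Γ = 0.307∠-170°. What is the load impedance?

Z_L ≈ 66.1 − j7.78 Ω

Z_L = Z_0·(1 + Γ)/(1 − Γ) = 124·(0.698 − j0.0533)/(1.3 + j0.0533)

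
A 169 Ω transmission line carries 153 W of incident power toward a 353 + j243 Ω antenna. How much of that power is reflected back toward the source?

P_reflected ≈ 42.9 W

|Γ| = |(184 + j243)/(522 + j243)| = 0.529
|Γ|² = 0.28
P_refl = |Γ|²·P_inc = 42.9 W, P_del = (1 − |Γ|²)·P_inc = 110 W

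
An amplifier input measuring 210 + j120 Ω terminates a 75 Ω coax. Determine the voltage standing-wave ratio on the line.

Γ = (Z_L − Z_0)/(Z_L + Z_0) = (135 + j120)/(285 + j120)
|Γ| = 181/309 = 0.584
VSWR = (1 + |Γ|)/(1 − |Γ|) = 1.58/0.416

VSWR ≈ 3.81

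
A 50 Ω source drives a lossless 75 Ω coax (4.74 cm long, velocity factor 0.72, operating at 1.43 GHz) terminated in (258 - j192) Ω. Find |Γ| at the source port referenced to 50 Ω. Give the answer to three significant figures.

λ = v/f = 0.72·c / 1.43 GHz = 0.151 m
βl = 2π·l/λ = 2π × 0.314 = 113°
tan(βl) = -2.36
Z_in = Z_0·(Z_L + jZ_0·tanβl)/(Z_0 + jZ_L·tanβl) = 18.6 + j43.3 Ω
Γ_s = (Z_in − Z_s)/(Z_in + Z_s) = (-31.4 + j43.3)/(68.6 + j43.3), |Γ_s| = 0.66

|Γ| ≈ 0.66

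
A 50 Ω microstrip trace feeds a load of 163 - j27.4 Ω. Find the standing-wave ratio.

Γ = (Z_L − Z_0)/(Z_L + Z_0) = (113 − j27.4)/(213 − j27.4)
|Γ| = 116/215 = 0.541
VSWR = (1 + |Γ|)/(1 − |Γ|) = 1.54/0.459

VSWR ≈ 3.36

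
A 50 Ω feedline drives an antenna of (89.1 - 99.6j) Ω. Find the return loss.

RL ≈ 4.08 dB

Γ = (39.1 − j99.6)/(139.1 − j99.6), |Γ| = 0.625
RL = −20·log₁₀|Γ| = −20·log₁₀(0.625)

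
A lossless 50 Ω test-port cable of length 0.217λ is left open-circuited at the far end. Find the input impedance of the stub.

βl = 2π × 0.217 = 78.1°
tan(βl) = 4.75
For an open-circuited stub, Z_in = −jZ_0·cot(βl) = −jZ_0/tan(βl)

Z_in ≈ −j10.5 Ω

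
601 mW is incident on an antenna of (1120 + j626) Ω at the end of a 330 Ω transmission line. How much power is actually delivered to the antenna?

P_delivered ≈ 356 mW

|Γ| = |(790 + j626)/(1450 + j626)| = 0.638
|Γ|² = 0.407
P_refl = |Γ|²·P_inc = 245 mW, P_del = (1 − |Γ|²)·P_inc = 356 mW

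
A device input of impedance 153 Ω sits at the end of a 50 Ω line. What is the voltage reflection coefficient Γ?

Γ = (Z_L − Z_0)/(Z_L + Z_0) = (153 − 50)/(153 + 50) = 103/203

Γ = 0.507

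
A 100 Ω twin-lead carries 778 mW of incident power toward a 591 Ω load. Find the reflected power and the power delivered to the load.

Γ = (591 − 100)/(591 + 100) = 0.711
|Γ|² = 0.505
P_refl = |Γ|²·P_inc = 393 mW, P_del = (1 − |Γ|²)·P_inc = 385 mW

P_reflected ≈ 393 mW; P_delivered ≈ 385 mW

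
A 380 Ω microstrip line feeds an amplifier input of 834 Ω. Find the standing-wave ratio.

Γ = (834 − 380)/(834 + 380) = 0.374
VSWR = (1 + 0.374)/(1 − 0.374)

VSWR ≈ 2.19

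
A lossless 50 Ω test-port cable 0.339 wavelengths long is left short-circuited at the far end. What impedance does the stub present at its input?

Z_in ≈ −j79.9 Ω

βl = 2π × 0.339 = 122°
tan(βl) = -1.6
For a short-circuited stub, Z_in = jZ_0·tan(βl)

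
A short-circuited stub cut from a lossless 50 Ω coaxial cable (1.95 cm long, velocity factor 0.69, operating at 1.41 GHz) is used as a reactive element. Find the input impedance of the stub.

Z_in ≈ +j55.2 Ω

λ = v/f = 0.69·c / 1.41 GHz = 0.147 m
βl = 2π·l/λ = 2π × 0.133 = 47.8°
tan(βl) = 1.1
For a short-circuited stub, Z_in = jZ_0·tan(βl)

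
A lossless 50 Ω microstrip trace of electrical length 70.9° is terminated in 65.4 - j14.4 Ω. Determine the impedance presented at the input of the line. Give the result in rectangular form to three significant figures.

Z_in ≈ 34.7 − j0.507 Ω

tan(βl) = tan(70.9°) = 2.89
Z_in = Z_0·(Z_L + jZ_0·tanβl)/(Z_0 + jZ_L·tanβl)
     = 50·(65.4 + j130)/(91.6 + j189)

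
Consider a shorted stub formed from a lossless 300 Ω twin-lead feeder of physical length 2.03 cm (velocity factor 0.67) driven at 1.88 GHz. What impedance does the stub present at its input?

λ = v/f = 0.67·c / 1.88 GHz = 0.107 m
βl = 2π·l/λ = 2π × 0.19 = 68.4°
tan(βl) = 2.52
For a shorted stub, Z_in = jZ_0·tan(βl)

Z_in ≈ +j756 Ω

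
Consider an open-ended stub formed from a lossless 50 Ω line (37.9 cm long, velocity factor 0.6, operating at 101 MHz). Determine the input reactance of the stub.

X_in ≈ -12 Ω (capacitive)

λ = v/f = 0.6·c / 101 MHz = 1.78 m
βl = 2π·l/λ = 2π × 0.213 = 76.6°
tan(βl) = 4.18
For an open-ended stub, Z_in = −jZ_0·cot(βl) = −jZ_0/tan(βl)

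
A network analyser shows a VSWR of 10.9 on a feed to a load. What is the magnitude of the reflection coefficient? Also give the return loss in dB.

|Γ| ≈ 0.832; return loss ≈ 1.6 dB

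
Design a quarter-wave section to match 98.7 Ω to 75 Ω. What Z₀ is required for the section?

Z_qwt ≈ 86 Ω

Z_qwt = √(Z_0·R_L) = √(75 × 98.7) = √7402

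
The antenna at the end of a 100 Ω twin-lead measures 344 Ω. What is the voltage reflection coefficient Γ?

Γ = 0.55

Γ = (Z_L − Z_0)/(Z_L + Z_0) = (344 − 100)/(344 + 100) = 244/444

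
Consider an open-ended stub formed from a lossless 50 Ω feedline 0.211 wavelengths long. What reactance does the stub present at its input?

X_in ≈ -12.5 Ω (capacitive)

βl = 2π × 0.211 = 76°
tan(βl) = 4
For an open-ended stub, Z_in = −jZ_0·cot(βl) = −jZ_0/tan(βl)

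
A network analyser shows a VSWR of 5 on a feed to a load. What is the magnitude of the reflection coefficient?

|Γ| = (S − 1)/(S + 1) = (5 − 1)/(5 + 1) = 4/6

|Γ| ≈ 0.667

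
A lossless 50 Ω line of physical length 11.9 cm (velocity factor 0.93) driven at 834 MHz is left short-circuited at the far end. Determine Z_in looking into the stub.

λ = v/f = 0.93·c / 834 MHz = 0.335 m
βl = 2π·l/λ = 2π × 0.356 = 128°
tan(βl) = -1.28
For a short-circuited stub, Z_in = jZ_0·tan(βl)

Z_in ≈ −j63.9 Ω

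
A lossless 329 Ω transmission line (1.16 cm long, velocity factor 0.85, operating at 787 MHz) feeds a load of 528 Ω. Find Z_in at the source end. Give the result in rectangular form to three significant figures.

Z_in ≈ 490 − j105 Ω

λ = v/f = 0.85·c / 787 MHz = 0.324 m
βl = 2π·l/λ = 2π × 0.0358 = 12.9°
tan(βl) = tan(12.9°) = 0.229
Z_in = Z_0·(Z_L + jZ_0·tanβl)/(Z_0 + jZ_L·tanβl)
     = 329·(528 + j75.3)/(329 + j121)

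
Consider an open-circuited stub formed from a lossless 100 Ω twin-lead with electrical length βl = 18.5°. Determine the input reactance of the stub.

X_in ≈ -299 Ω (capacitive)

tan(βl) = 0.335
For an open-circuited stub, Z_in = −jZ_0·cot(βl) = −jZ_0/tan(βl)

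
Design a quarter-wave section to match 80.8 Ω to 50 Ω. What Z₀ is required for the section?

Z_qwt ≈ 63.6 Ω

Z_qwt = √(Z_0·R_L) = √(50 × 80.8) = √4040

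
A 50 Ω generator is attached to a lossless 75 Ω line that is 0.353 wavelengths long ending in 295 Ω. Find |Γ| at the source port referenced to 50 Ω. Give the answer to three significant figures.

βl = 2π × 0.353 = 127°
tan(βl) = -1.32
Z_in = Z_0·(Z_L + jZ_0·tanβl)/(Z_0 + jZ_L·tanβl) = 28.9 + j51.1 Ω
Γ_s = (Z_in − Z_s)/(Z_in + Z_s) = (-21.1 + j51.1)/(78.9 + j51.1), |Γ_s| = 0.588

|Γ| ≈ 0.588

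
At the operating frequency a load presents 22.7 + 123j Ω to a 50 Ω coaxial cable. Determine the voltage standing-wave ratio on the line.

Γ = (Z_L − Z_0)/(Z_L + Z_0) = (-27.3 + j123)/(72.7 + j123)
|Γ| = 126/143 = 0.882
VSWR = (1 + |Γ|)/(1 − |Γ|) = 1.88/0.118

VSWR ≈ 15.9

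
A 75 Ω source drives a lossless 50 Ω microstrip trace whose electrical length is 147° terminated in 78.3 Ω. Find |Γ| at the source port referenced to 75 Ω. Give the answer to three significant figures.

tan(βl) = -0.649
Z_in = Z_0·(Z_L + jZ_0·tanβl)/(Z_0 + jZ_L·tanβl) = 54.7 + j23.2 Ω
Γ_s = (Z_in − Z_s)/(Z_in + Z_s) = (-20.3 + j23.2)/(130 + j23.2), |Γ_s| = 0.234

|Γ| ≈ 0.234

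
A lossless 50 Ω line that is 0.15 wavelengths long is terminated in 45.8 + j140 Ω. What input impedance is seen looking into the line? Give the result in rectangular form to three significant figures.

Z_in ≈ 13.6 − j67.2 Ω

βl = 2π × 0.15 = 54°
tan(βl) = tan(54°) = 1.38
Z_in = Z_0·(Z_L + jZ_0·tanβl)/(Z_0 + jZ_L·tanβl)
     = 50·(45.8 + j209)/(-143 + j63)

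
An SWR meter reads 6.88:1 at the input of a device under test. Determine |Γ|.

|Γ| = (S − 1)/(S + 1) = (6.88 − 1)/(6.88 + 1) = 5.88/7.88

|Γ| ≈ 0.746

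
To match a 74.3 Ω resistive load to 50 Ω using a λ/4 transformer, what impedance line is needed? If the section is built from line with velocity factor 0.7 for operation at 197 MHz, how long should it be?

Z_qwt = √(Z_0·R_L) = √(50 × 74.3) = √3715
λ = 0.7·c/f = 1.07 m, so l = λ/4 = 0.266 m

Z_qwt ≈ 61 Ω; length ≈ 26.6 cm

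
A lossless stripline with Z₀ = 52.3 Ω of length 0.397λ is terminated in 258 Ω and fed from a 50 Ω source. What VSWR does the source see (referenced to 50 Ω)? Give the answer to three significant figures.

VSWR ≈ 5

βl = 2π × 0.397 = 143°
tan(βl) = -0.756
Z_in = Z_0·(Z_L + jZ_0·tanβl)/(Z_0 + jZ_L·tanβl) = 27.2 + j61.9 Ω
Γ_s = (Z_in − Z_s)/(Z_in + Z_s) = (-22.8 + j61.9)/(77.2 + j61.9), |Γ_s| = 0.667
VSWR = (1 + |Γ_s|)/(1 − |Γ_s|)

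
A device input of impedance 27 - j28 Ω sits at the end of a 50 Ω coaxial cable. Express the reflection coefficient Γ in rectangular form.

Γ ≈ -0.147 − j0.417

Γ = (Z_L − Z_0)/(Z_L + Z_0) = (-23 − j28)/(77 − j28)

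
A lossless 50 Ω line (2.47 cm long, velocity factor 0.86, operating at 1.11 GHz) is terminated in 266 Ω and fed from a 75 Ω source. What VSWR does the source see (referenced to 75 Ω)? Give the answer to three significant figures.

VSWR ≈ 5.28

λ = v/f = 0.86·c / 1.11 GHz = 0.232 m
βl = 2π·l/λ = 2π × 0.106 = 38.3°
tan(βl) = 0.789
Z_in = Z_0·(Z_L + jZ_0·tanβl)/(Z_0 + jZ_L·tanβl) = 23.2 − j57.9 Ω
Γ_s = (Z_in − Z_s)/(Z_in + Z_s) = (-51.8 − j57.9)/(98.2 − j57.9), |Γ_s| = 0.681
VSWR = (1 + |Γ_s|)/(1 − |Γ_s|)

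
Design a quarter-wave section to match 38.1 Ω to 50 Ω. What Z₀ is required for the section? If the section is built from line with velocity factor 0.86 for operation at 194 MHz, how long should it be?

Z_qwt = √(Z_0·R_L) = √(50 × 38.1) = √1905
λ = 0.86·c/f = 1.33 m, so l = λ/4 = 0.332 m

Z_qwt ≈ 43.6 Ω; length ≈ 33.2 cm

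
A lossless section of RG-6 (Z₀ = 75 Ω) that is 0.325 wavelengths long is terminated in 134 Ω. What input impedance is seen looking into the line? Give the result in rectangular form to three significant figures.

βl = 2π × 0.325 = 117°
tan(βl) = tan(117°) = -1.96
Z_in = Z_0·(Z_L + jZ_0·tanβl)/(Z_0 + jZ_L·tanβl)
     = 75·(134 − j147)/(75 − j263)

Z_in ≈ 48.9 + j24.3 Ω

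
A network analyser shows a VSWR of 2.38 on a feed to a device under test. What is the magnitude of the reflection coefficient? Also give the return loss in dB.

|Γ| ≈ 0.408; return loss ≈ 7.78 dB

|Γ| = (S − 1)/(S + 1) = (2.38 − 1)/(2.38 + 1) = 1.38/3.38
RL = −20·log₁₀|Γ| = −20·log₁₀(0.408)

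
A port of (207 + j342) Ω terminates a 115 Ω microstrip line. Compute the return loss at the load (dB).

RL ≈ 2.45 dB

Γ = (92 + j342)/(322 + j342), |Γ| = 0.754
RL = −20·log₁₀|Γ| = −20·log₁₀(0.754)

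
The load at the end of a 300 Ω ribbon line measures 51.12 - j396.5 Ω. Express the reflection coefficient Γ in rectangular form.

Γ = (Z_L − Z_0)/(Z_L + Z_0) = (-248.9 − j396.5)/(351.1 − j396.5)

Γ ≈ 0.249 − j0.848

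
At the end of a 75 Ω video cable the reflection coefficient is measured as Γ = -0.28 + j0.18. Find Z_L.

Z_L ≈ 39.9 + j16.2 Ω

Z_L = Z_0·(1 + Γ)/(1 − Γ) = 75·(0.72 + j0.18)/(1.28 − j0.18)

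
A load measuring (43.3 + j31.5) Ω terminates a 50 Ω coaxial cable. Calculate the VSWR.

VSWR ≈ 1.97

Γ = (Z_L − Z_0)/(Z_L + Z_0) = (-6.7 + j31.5)/(93.3 + j31.5)
|Γ| = 32.2/98.5 = 0.327
VSWR = (1 + |Γ|)/(1 − |Γ|) = 1.33/0.673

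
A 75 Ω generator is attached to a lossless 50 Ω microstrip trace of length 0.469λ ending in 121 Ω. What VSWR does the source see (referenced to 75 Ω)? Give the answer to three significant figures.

VSWR ≈ 1.71

βl = 2π × 0.469 = 169°
tan(βl) = -0.197
Z_in = Z_0·(Z_L + jZ_0·tanβl)/(Z_0 + jZ_L·tanβl) = 102 + j39 Ω
Γ_s = (Z_in − Z_s)/(Z_in + Z_s) = (27.4 + j39)/(177 + j39), |Γ_s| = 0.262
VSWR = (1 + |Γ_s|)/(1 − |Γ_s|)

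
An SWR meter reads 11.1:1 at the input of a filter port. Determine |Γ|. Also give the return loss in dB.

|Γ| = (S − 1)/(S + 1) = (11.1 − 1)/(11.1 + 1) = 10.1/12.1
RL = −20·log₁₀|Γ| = −20·log₁₀(0.835)

|Γ| ≈ 0.835; return loss ≈ 1.57 dB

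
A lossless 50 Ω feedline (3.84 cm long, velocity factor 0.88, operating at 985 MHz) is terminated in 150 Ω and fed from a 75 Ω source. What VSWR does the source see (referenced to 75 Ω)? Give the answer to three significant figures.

VSWR ≈ 3.59

λ = v/f = 0.88·c / 985 MHz = 0.268 m
βl = 2π·l/λ = 2π × 0.143 = 51.6°
tan(βl) = 1.26
Z_in = Z_0·(Z_L + jZ_0·tanβl)/(Z_0 + jZ_L·tanβl) = 25.4 − j33 Ω
Γ_s = (Z_in − Z_s)/(Z_in + Z_s) = (-49.6 − j33)/(100 − j33), |Γ_s| = 0.564
VSWR = (1 + |Γ_s|)/(1 − |Γ_s|)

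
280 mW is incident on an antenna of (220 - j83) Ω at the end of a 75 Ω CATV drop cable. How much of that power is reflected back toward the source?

P_reflected ≈ 83.2 mW

|Γ| = |(145 − j83)/(295 − j83)| = 0.545
|Γ|² = 0.297
P_refl = |Γ|²·P_inc = 83.2 mW, P_del = (1 − |Γ|²)·P_inc = 197 mW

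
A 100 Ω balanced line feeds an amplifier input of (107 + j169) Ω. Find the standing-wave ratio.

VSWR ≈ 4.45

Γ = (Z_L − Z_0)/(Z_L + Z_0) = (7 + j169)/(207 + j169)
|Γ| = 169/267 = 0.633
VSWR = (1 + |Γ|)/(1 − |Γ|) = 1.63/0.367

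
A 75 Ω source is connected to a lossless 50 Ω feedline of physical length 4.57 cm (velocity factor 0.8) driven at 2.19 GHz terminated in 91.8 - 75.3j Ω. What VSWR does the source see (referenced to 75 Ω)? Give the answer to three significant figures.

λ = v/f = 0.8·c / 2.19 GHz = 0.11 m
βl = 2π·l/λ = 2π × 0.417 = 150°
tan(βl) = -0.574
Z_in = Z_0·(Z_L + jZ_0·tanβl)/(Z_0 + jZ_L·tanβl) = 108 + j73.2 Ω
Γ_s = (Z_in − Z_s)/(Z_in + Z_s) = (33 + j73.2)/(183 + j73.2), |Γ_s| = 0.407
VSWR = (1 + |Γ_s|)/(1 − |Γ_s|)

VSWR ≈ 2.38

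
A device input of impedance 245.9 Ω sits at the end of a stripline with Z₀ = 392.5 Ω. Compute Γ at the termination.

Γ = -0.23

Γ = (Z_L − Z_0)/(Z_L + Z_0) = (245.9 − 392.5)/(245.9 + 392.5) = -146.6/638.4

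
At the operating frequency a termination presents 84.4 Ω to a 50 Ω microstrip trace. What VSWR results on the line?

VSWR ≈ 1.69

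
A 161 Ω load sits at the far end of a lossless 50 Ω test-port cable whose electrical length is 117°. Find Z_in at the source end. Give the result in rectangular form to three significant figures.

Z_in ≈ 19.1 + j22.5 Ω

tan(βl) = tan(117°) = -1.96
Z_in = Z_0·(Z_L + jZ_0·tanβl)/(Z_0 + jZ_L·tanβl)
     = 50·(161 − j98.1)/(50 − j316)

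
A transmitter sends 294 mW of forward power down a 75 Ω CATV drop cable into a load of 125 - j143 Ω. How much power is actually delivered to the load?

P_delivered ≈ 182 mW

|Γ| = |(50 − j143)/(200 − j143)| = 0.616
|Γ|² = 0.38
P_refl = |Γ|²·P_inc = 112 mW, P_del = (1 − |Γ|²)·P_inc = 182 mW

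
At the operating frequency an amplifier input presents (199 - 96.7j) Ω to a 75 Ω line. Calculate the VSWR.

Γ = (Z_L − Z_0)/(Z_L + Z_0) = (124 − j96.7)/(274 − j96.7)
|Γ| = 157/291 = 0.541
VSWR = (1 + |Γ|)/(1 − |Γ|) = 1.54/0.459

VSWR ≈ 3.36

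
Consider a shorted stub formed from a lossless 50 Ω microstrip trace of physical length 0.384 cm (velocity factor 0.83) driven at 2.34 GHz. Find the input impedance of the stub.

λ = v/f = 0.83·c / 2.34 GHz = 0.106 m
βl = 2π·l/λ = 2π × 0.0361 = 13°
tan(βl) = 0.231
For a shorted stub, Z_in = jZ_0·tan(βl)

Z_in ≈ +j11.5 Ω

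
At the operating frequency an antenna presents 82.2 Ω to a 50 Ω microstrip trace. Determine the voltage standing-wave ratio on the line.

VSWR ≈ 1.64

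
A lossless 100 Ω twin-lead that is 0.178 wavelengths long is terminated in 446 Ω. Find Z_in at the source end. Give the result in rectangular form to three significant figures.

βl = 2π × 0.178 = 64.1°
tan(βl) = tan(64.1°) = 2.06
Z_in = Z_0·(Z_L + jZ_0·tanβl)/(Z_0 + jZ_L·tanβl)
     = 100·(446 + j206)/(100 + j918)

Z_in ≈ 27.4 − j45.6 Ω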